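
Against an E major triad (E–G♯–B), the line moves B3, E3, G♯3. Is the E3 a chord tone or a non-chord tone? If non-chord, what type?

Chord tone (the root of E major triad).

E major triad contains E, G♯, B; E is the root, so it is a chord tone.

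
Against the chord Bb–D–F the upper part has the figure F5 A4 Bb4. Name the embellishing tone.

The harmony at that moment is Bb major triad (Bb, D, F); A4 is not a chord tone.
It is approached by leap down from F5 and left by step up to Bb4.
Leap in, step out — an appoggiatura.

A4 is an appoggiatura.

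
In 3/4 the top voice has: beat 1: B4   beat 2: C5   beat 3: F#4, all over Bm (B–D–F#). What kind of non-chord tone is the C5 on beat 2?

Escape tone.

The harmony at that moment is B minor triad (B, D, F#); C5 is not a chord tone.
It is approached by step up from B4 and left by leap down to F#4.
Step in, leap out, on a weak beat — an escape tone.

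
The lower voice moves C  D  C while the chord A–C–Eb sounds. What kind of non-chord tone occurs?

D is a neighbor tone.

The harmony at that moment is A diminished triad (A, C, Eb); D is not a chord tone.
It is approached by step up from C and left by step down to C.
Step away and step back to the same note — a neighbor tone (upper neighbor).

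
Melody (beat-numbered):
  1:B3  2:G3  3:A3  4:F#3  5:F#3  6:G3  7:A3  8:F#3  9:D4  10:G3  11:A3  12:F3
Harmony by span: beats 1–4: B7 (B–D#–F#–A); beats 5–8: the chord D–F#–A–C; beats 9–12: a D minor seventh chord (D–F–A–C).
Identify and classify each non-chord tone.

The harmony at that moment is B dominant seventh chord (B, D#, F#, A); G3 is not a chord tone.
It is approached by leap down from B3 and left by step up to A3.
Leap in, step out — an appoggiatura.
The harmony at that moment is D dominant seventh chord (D, F#, A, C); G3 is not a chord tone.
It is approached by step up from F#3 and left by step up to A3.
Step in, step out in the same direction — a passing tone.
The harmony at that moment is D minor seventh chord (D, F, A, C); G3 is not a chord tone.
It is approached by leap down from D4 and left by step up to A3.
Leap in, step out — an appoggiatura.

G3 (beat 2) — appoggiatura; G3 (beat 6) — passing tone; G3 (beat 10) — appoggiatura.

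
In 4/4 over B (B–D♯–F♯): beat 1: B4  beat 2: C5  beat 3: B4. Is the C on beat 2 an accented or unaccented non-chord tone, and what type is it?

The harmony at that moment is B major triad (B, D♯, F♯); C5 is not a chord tone.
It is approached by step up from B4 and left by step down to B4.
Step away and step back to the same note — a neighbor tone (upper neighbor).
It falls on a weak beat, so it is unaccented.

Unaccented neighbor tone.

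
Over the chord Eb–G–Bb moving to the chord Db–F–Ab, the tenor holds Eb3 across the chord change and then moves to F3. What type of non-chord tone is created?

Eb3 is a retardation.

The harmony at that moment is Db major triad (Db, F, Ab); Eb3 is not a chord tone.
It is held over (the same pitch as the preceding Eb3) and left by step up to F3.
Held over from the previous chord and resolving up by step — a retardation.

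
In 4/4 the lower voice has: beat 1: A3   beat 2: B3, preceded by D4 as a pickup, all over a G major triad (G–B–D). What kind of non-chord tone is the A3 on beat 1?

The harmony at that moment is G major triad (G, B, D); A3 is not a chord tone.
It is approached by leap down from D4 and left by step up to B3.
Leap in, step out, metrically accented — an appoggiatura.

Appoggiatura.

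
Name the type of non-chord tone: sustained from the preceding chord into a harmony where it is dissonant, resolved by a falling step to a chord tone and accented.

Approach: by preparation — the pitch is first a chord tone, then held (tied or repeated) while the harmony changes under it. Departure: down by step. Metric position: strong.
A prepared dissonance that resolves downward by step — a suspension. (The same figure resolving upward would be a retardation.)

Suspension.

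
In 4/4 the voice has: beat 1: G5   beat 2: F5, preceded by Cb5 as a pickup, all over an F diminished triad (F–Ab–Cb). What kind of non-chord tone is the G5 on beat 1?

The harmony at that moment is F diminished triad (F, Ab, Cb); G5 is not a chord tone.
It is approached by leap up from Cb5 and left by step down to F5.
Leap in, step out, metrically accented — an appoggiatura.

Appoggiatura.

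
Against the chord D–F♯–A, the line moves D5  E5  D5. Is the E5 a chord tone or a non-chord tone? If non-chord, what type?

Non-chord tone — a neighbor tone.

The harmony at that moment is D major triad (D, F♯, A); E5 is not a chord tone.
It is approached by step up from D5 and left by step down to D5.
Step away and step back to the same note — a neighbor tone (upper neighbor).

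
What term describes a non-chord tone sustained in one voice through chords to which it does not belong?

Pedal tone.

Approach: none. Departure: none — a single pitch is sustained while the chords change around it, passing through harmonies that do not contain it.
No melodic motion at all; the dissonance is created entirely by the moving harmonies against the stationary note — a pedal tone (pedal point).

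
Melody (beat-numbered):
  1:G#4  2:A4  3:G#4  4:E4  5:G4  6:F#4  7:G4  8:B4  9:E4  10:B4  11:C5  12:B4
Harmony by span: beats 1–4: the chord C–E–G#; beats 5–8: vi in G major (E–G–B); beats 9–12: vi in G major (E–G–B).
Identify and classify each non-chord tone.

A4 (beat 2) — neighbor tone; F#4 (beat 6) — neighbor tone; C5 (beat 11) — neighbor tone.

The harmony at that moment is C augmented triad (C, E, G#); A4 is not a chord tone.
It is approached by step up from G#4 and left by step down to G#4.
Step away and step back to the same note — a neighbor tone (upper neighbor).
The harmony at that moment is E minor triad (E, G, B); F#4 is not a chord tone.
It is approached by step down from G4 and left by step up to G4.
Step away and step back to the same note — a neighbor tone (lower neighbor).
The harmony at that moment is E minor triad (E, G, B); C5 is not a chord tone.
It is approached by step up from B4 and left by step down to B4.
Step away and step back to the same note — a neighbor tone (upper neighbor).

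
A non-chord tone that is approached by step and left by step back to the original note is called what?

Neighbor tone.

Approach: by step. Departure: by step in the opposite direction, back to the starting pitch.
Stepwise on both sides but reversing to return to the same chord tone — a neighbor tone. (Had it continued onward in the same direction it would be a passing tone instead.)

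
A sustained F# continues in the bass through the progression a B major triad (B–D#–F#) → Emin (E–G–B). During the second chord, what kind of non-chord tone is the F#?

Pedal tone (pedal point).

The harmony at that moment is E minor triad (E, G, B); F# is not a chord tone.
It is held over (the same pitch as the preceding F#) and then sustained as the same pitch into the next harmony.
Sustained through a change of harmony — a pedal tone.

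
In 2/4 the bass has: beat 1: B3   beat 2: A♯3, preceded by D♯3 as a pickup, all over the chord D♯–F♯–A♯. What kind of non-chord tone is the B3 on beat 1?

Appoggiatura.

The harmony at that moment is D♯ minor triad (D♯, F♯, A♯); B3 is not a chord tone.
It is approached by leap up from D♯3 and left by step down to A♯3.
Leap in, step out, metrically accented — an appoggiatura.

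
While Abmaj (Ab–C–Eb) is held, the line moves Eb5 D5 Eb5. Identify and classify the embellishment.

D5 is a neighbor tone.

The harmony at that moment is Ab major triad (Ab, C, Eb); D5 is not a chord tone.
It is approached by step down from Eb5 and left by step up to Eb5.
Step away and step back to the same note — a neighbor tone (lower neighbor).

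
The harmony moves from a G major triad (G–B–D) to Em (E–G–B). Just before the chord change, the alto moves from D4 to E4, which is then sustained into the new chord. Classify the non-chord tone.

The harmony at that moment is G major triad (G, B, D); E4 is not a chord tone.
It is approached by step up from D4 and then sustained as the same pitch into the next harmony.
Arriving early and becoming a chord tone when the harmony changes — an anticipation.

E4 is an anticipation.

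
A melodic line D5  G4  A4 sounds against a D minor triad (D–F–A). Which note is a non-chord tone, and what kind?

G4 is an appoggiatura.

The harmony at that moment is D minor triad (D, F, A); G4 is not a chord tone.
It is approached by leap down from D5 and left by step up to A4.
Leap in, step out — an appoggiatura.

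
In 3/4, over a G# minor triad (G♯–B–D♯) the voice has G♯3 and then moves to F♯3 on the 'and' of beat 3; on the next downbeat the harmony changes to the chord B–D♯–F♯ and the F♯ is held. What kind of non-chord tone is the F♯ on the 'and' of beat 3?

Anticipation.

The harmony at that moment is G♯ minor triad (G♯, B, D♯); F♯3 is not a chord tone.
It is approached by step down from G♯3 and then sustained as the same pitch into the next harmony.
Arriving early and becoming a chord tone when the harmony changes — an anticipation.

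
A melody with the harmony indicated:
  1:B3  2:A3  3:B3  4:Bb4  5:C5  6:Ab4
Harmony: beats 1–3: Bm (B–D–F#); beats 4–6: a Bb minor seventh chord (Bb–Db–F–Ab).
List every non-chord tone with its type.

A3 (beat 2) — neighbor tone; C5 (beat 5) — escape tone.

The harmony at that moment is B minor triad (B, D, F#); A3 is not a chord tone.
It is approached by step down from B3 and left by step up to B3.
Step away and step back to the same note — a neighbor tone (lower neighbor).
The harmony at that moment is Bb minor seventh chord (Bb, Db, F, Ab); C5 is not a chord tone.
It is approached by step up from Bb4 and left by leap down to Ab4.
Step in, leap out — an escape tone.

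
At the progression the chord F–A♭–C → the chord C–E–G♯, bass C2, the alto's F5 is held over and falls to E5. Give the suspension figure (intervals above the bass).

4–3 suspension.

At the second chord the bass is C2. The suspended F5 lies a fourth above the bass; after resolving down by step to E5, the interval above the bass becomes a third.
Suspension figures are named by those two intervals: 4–3.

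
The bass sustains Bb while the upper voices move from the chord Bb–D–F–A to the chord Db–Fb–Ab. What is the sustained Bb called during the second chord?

The harmony at that moment is Db minor triad (Db, Fb, Ab); Bb is not a chord tone.
It is held over (the same pitch as the preceding Bb) and then sustained as the same pitch into the next harmony.
Sustained through a change of harmony — a pedal tone.

Pedal tone (pedal point).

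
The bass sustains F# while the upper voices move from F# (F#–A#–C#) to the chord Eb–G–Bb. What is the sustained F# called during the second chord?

The harmony at that moment is Eb major triad (Eb, G, Bb); F# is not a chord tone.
It is held over (the same pitch as the preceding F#) and then sustained as the same pitch into the next harmony.
Sustained through a change of harmony — a pedal tone.

Pedal tone (pedal point).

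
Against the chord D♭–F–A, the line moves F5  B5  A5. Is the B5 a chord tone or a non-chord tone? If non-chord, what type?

The harmony at that moment is D♭ augmented triad (D♭, F, A); B5 is not a chord tone.
It is approached by leap up from F5 and left by step down to A5.
Leap in, step out — an appoggiatura.

Non-chord tone — an appoggiatura.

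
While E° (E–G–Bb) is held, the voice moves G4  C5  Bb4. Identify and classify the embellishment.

C5 is an appoggiatura.

The harmony at that moment is E diminished triad (E, G, Bb); C5 is not a chord tone.
It is approached by leap up from G4 and left by step down to Bb4.
Leap in, step out — an appoggiatura.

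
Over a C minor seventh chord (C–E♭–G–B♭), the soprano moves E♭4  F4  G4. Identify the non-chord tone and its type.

F4 is a passing tone.

The harmony at that moment is C minor seventh chord (C, E♭, G, B♭); F4 is not a chord tone.
It is approached by step up from E♭4 and left by step up to G4.
Step in, step out in the same direction — a passing tone.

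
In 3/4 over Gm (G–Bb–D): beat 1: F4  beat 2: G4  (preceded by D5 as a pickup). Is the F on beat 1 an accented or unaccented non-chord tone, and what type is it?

The harmony at that moment is G minor triad (G, Bb, D); F4 is not a chord tone.
It is approached by leap down from D5 and left by step up to G4.
Leap in, step out — an appoggiatura.
It falls on the downbeat, so it is accented.

Accented appoggiatura.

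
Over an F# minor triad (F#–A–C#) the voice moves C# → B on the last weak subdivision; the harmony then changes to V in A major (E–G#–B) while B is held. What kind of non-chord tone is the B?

The harmony at that moment is F# minor triad (F#, A, C#); B is not a chord tone.
It is approached by step down from C# and then sustained as the same pitch into the next harmony.
Arriving early and becoming a chord tone when the harmony changes — an anticipation.

B is an anticipation.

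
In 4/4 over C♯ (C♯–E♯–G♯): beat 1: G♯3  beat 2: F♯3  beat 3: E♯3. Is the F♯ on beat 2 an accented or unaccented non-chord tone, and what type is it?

Unaccented passing tone.

The harmony at that moment is C♯ major triad (C♯, E♯, G♯); F♯3 is not a chord tone.
It is approached by step down from G♯3 and left by step down to E♯3.
Step in, step out in the same direction — a passing tone.
It falls on a weak beat, so it is unaccented.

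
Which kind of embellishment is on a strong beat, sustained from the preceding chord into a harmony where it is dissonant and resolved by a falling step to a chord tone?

Approach: by preparation — the pitch is first a chord tone, then held (tied or repeated) while the harmony changes under it. Departure: down by step. Metric position: strong.
A prepared dissonance that resolves downward by step — a suspension. (The same figure resolving upward would be a retardation.)

Suspension.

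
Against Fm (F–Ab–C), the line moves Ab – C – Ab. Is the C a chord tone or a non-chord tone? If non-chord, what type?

F minor triad contains F, Ab, C; C is the fifth, so it is a chord tone.

Chord tone (the fifth of F minor triad).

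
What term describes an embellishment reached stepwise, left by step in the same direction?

Approach: by step. Departure: by step, continuing in the same direction.
Stepwise on both sides with no change of direction means the note fills in the space between two different chord tones — a passing tone. (Had it turned back to its starting note it would be a neighbor tone instead.)

Passing tone.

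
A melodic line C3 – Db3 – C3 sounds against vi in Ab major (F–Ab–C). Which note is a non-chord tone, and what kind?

Db3 is a neighbor tone.

The harmony at that moment is F minor triad (F, Ab, C); Db3 is not a chord tone.
It is approached by step up from C3 and left by step down to C3.
Step away and step back to the same note — a neighbor tone (upper neighbor).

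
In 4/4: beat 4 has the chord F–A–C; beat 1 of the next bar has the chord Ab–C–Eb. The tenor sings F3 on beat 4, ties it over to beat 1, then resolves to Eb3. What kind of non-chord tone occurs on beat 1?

The harmony at that moment is Ab major triad (Ab, C, Eb); F3 is not a chord tone.
It is held over (the same pitch as the preceding F3) and left by step down to Eb3.
Held over from the previous chord and resolving down by step — a suspension.

Suspension.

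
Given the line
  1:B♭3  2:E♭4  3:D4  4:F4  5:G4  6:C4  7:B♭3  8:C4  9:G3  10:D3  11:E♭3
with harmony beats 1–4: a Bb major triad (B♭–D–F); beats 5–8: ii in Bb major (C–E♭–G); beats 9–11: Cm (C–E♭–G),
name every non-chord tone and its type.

The harmony at that moment is B♭ major triad (B♭, D, F); E♭4 is not a chord tone.
It is approached by leap up from B♭3 and left by step down to D4.
Leap in, step out — an appoggiatura.
The harmony at that moment is C minor triad (C, E♭, G); B♭3 is not a chord tone.
It is approached by step down from C4 and left by step up to C4.
Step away and step back to the same note — a neighbor tone (lower neighbor).
The harmony at that moment is C minor triad (C, E♭, G); D3 is not a chord tone.
It is approached by leap down from G3 and left by step up to E♭3.
Leap in, step out — an appoggiatura.

E♭4 (beat 2) — appoggiatura; B♭3 (beat 7) — neighbor tone; D3 (beat 10) — appoggiatura.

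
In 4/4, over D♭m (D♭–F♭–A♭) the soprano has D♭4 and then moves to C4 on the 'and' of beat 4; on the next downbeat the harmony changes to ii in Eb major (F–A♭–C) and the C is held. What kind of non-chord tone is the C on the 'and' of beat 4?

Anticipation.

The harmony at that moment is D♭ minor triad (D♭, F♭, A♭); C4 is not a chord tone.
It is approached by step down from D♭4 and then sustained as the same pitch into the next harmony.
Arriving early and becoming a chord tone when the harmony changes — an anticipation.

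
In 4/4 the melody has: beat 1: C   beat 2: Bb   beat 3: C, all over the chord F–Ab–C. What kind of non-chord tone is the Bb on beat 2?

The harmony at that moment is F minor triad (F, Ab, C); Bb is not a chord tone.
It is approached by step down from C and left by step up to C.
Step away and step back to the same note — a neighbor tone (lower neighbor).

Lower neighbor tone.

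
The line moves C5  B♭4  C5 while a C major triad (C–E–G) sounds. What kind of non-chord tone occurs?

The harmony at that moment is C major triad (C, E, G); B♭4 is not a chord tone.
It is approached by step down from C5 and left by step up to C5.
Step away and step back to the same note — a neighbor tone (lower neighbor).

B♭4 is a neighbor tone.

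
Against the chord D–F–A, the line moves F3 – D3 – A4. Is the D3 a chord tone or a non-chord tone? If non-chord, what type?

Chord tone (the root of D minor triad).

D minor triad contains D, F, A; D is the root, so it is a chord tone.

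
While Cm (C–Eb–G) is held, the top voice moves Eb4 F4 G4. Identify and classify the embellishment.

The harmony at that moment is C minor triad (C, Eb, G); F4 is not a chord tone.
It is approached by step up from Eb4 and left by step up to G4.
Step in, step out in the same direction — a passing tone.

F4 is a passing tone.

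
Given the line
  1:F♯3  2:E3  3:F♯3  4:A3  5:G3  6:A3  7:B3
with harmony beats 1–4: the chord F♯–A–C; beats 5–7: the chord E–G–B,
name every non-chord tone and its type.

The harmony at that moment is F♯ diminished triad (F♯, A, C); E3 is not a chord tone.
It is approached by step down from F♯3 and left by step up to F♯3.
Step away and step back to the same note — a neighbor tone (lower neighbor).
The harmony at that moment is E minor triad (E, G, B); A3 is not a chord tone.
It is approached by step up from G3 and left by step up to B3.
Step in, step out in the same direction — a passing tone.

E3 (beat 2) — neighbor tone; A3 (beat 6) — passing tone.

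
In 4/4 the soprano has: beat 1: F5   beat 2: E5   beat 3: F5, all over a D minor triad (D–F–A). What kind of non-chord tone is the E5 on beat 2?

Lower neighbor tone.

The harmony at that moment is D minor triad (D, F, A); E5 is not a chord tone.
It is approached by step down from F5 and left by step up to F5.
Step away and step back to the same note — a neighbor tone (lower neighbor).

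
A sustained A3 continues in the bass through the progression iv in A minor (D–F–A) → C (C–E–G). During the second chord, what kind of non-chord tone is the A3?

The harmony at that moment is C major triad (C, E, G); A3 is not a chord tone.
It is held over (the same pitch as the preceding A3) and then sustained as the same pitch into the next harmony.
Sustained through a change of harmony — a pedal tone.

Pedal tone (pedal point).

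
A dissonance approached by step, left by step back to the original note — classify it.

Approach: by step. Departure: by step in the opposite direction, back to the starting pitch.
Stepwise on both sides but reversing to return to the same chord tone — a neighbor tone. (Had it continued onward in the same direction it would be a passing tone instead.)

Neighbor tone.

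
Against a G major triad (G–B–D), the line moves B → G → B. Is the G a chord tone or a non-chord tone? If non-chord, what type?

G major triad contains G, B, D; G is the root, so it is a chord tone.

Chord tone (the root of G major triad).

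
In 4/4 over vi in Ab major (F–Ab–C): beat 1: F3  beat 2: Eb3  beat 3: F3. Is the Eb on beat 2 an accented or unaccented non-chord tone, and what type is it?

Unaccented neighbor tone.

The harmony at that moment is F minor triad (F, Ab, C); Eb3 is not a chord tone.
It is approached by step down from F3 and left by step up to F3.
Step away and step back to the same note — a neighbor tone (lower neighbor).
It falls on a weak beat, so it is unaccented.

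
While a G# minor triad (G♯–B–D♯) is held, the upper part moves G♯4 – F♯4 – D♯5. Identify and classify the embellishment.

The harmony at that moment is G♯ minor triad (G♯, B, D♯); F♯4 is not a chord tone.
It is approached by step down from G♯4 and left by leap up to D♯5.
Step in, leap out — an escape tone.

F♯4 is an escape tone.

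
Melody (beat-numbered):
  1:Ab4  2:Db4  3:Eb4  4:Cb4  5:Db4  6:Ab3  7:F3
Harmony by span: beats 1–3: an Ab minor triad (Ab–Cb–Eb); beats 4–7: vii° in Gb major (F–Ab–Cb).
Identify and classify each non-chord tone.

Db4 (beat 2) — appoggiatura; Db4 (beat 5) — escape tone.

The harmony at that moment is Ab minor triad (Ab, Cb, Eb); Db4 is not a chord tone.
It is approached by leap down from Ab4 and left by step up to Eb4.
Leap in, step out — an appoggiatura.
The harmony at that moment is F diminished triad (F, Ab, Cb); Db4 is not a chord tone.
It is approached by step up from Cb4 and left by leap down to Ab3.
Step in, leap out — an escape tone.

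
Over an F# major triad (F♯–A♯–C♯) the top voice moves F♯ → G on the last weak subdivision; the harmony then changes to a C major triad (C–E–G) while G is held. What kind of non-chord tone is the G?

G is an anticipation.

The harmony at that moment is F♯ major triad (F♯, A♯, C♯); G is not a chord tone.
It is approached by step up from F♯ and then sustained as the same pitch into the next harmony.
Arriving early and becoming a chord tone when the harmony changes — an anticipation.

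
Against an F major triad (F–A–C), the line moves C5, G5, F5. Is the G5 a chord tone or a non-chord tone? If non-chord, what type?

Non-chord tone — an appoggiatura.

The harmony at that moment is F major triad (F, A, C); G5 is not a chord tone.
It is approached by leap up from C5 and left by step down to F5.
Leap in, step out — an appoggiatura.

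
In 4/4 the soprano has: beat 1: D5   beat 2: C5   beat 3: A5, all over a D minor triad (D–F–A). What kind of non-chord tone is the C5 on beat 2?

The harmony at that moment is D minor triad (D, F, A); C5 is not a chord tone.
It is approached by step down from D5 and left by leap up to A5.
Step in, leap out, on a weak beat — an escape tone.

Escape tone.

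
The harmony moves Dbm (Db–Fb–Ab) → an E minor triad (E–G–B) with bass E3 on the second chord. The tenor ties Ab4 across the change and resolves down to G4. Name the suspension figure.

At the second chord the bass is E3. The suspended Ab4 lies a fourth above the bass; after resolving down by step to G4, the interval above the bass becomes a third.
Suspension figures are named by those two intervals: 4–3.

4–3 suspension.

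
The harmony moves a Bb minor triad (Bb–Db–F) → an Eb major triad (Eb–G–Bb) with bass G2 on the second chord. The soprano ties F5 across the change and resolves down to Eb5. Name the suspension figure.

7–6 suspension.

At the second chord the bass is G2. The suspended F5 lies a seventh above the bass; after resolving down by step to Eb5, the interval above the bass becomes a sixth.
Suspension figures are named by those two intervals: 7–6.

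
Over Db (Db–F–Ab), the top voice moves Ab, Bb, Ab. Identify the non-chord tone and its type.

Bb is a neighbor tone.

The harmony at that moment is Db major triad (Db, F, Ab); Bb is not a chord tone.
It is approached by step up from Ab and left by step down to Ab.
Step away and step back to the same note — a neighbor tone (upper neighbor).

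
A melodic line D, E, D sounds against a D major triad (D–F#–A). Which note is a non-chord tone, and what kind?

The harmony at that moment is D major triad (D, F#, A); E is not a chord tone.
It is approached by step up from D and left by step down to D.
Step away and step back to the same note — a neighbor tone (upper neighbor).

E is a neighbor tone.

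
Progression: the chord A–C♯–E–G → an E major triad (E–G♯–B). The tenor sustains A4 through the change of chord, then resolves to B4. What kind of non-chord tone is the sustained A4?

The harmony at that moment is E major triad (E, G♯, B); A4 is not a chord tone.
It is held over (the same pitch as the preceding A4) and left by step up to B4.
Held over from the previous chord and resolving up by step — a retardation.

A4 is a retardation.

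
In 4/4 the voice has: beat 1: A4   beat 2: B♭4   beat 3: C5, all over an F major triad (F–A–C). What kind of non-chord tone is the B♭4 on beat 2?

Passing tone.

The harmony at that moment is F major triad (F, A, C); B♭4 is not a chord tone.
It is approached by step up from A4 and left by step up to C5.
Step in, step out in the same direction — a passing tone.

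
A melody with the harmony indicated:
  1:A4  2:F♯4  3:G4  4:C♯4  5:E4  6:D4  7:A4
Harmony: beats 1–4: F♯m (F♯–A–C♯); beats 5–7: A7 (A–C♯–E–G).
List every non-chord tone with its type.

G4 (beat 3) — escape tone; D4 (beat 6) — escape tone.

The harmony at that moment is F♯ minor triad (F♯, A, C♯); G4 is not a chord tone.
It is approached by step up from F♯4 and left by leap down to C♯4.
Step in, leap out — an escape tone.
The harmony at that moment is A dominant seventh chord (A, C♯, E, G); D4 is not a chord tone.
It is approached by step down from E4 and left by leap up to A4.
Step in, leap out — an escape tone.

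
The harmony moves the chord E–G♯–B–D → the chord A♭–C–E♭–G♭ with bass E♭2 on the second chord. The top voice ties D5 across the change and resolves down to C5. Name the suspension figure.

7–6 suspension.

At the second chord the bass is E♭2. The suspended D5 lies a seventh above the bass; after resolving down by step to C5, the interval above the bass becomes a sixth.
Suspension figures are named by those two intervals: 7–6.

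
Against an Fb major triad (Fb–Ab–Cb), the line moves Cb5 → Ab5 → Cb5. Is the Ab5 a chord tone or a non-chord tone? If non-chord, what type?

Chord tone (the third of Fb major triad).

Fb major triad contains Fb, Ab, Cb; Ab is the third, so it is a chord tone.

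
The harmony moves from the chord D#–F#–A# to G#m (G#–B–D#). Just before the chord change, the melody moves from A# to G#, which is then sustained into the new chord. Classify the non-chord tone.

The harmony at that moment is D# minor triad (D#, F#, A#); G# is not a chord tone.
It is approached by step down from A# and then sustained as the same pitch into the next harmony.
Arriving early and becoming a chord tone when the harmony changes — an anticipation.

G# is an anticipation.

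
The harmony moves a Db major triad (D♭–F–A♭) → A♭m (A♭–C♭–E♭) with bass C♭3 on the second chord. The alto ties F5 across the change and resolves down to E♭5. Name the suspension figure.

At the second chord the bass is C♭3. The suspended F5 lies a fourth above the bass; after resolving down by step to E♭5, the interval above the bass becomes a third.
Suspension figures are named by those two intervals: 4–3.

4–3 suspension.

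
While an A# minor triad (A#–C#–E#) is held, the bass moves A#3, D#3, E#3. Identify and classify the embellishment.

The harmony at that moment is A# minor triad (A#, C#, E#); D#3 is not a chord tone.
It is approached by leap down from A#3 and left by step up to E#3.
Leap in, step out — an appoggiatura.

D#3 is an appoggiatura.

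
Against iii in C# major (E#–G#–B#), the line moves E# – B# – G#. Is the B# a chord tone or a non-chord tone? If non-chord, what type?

E# minor triad contains E#, G#, B#; B# is the fifth, so it is a chord tone.

Chord tone (the fifth of E# minor triad).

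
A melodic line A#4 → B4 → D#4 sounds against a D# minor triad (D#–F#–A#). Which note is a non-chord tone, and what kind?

The harmony at that moment is D# minor triad (D#, F#, A#); B4 is not a chord tone.
It is approached by step up from A#4 and left by leap down to D#4.
Step in, leap out — an escape tone.

B4 is an escape tone.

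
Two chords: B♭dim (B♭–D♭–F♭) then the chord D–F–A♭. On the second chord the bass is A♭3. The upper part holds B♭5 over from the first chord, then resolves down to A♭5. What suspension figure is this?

9–8 suspension.

At the second chord the bass is A♭3. The suspended B♭5 lies a ninth above the bass; after resolving down by step to A♭5, the interval above the bass becomes an octave.
Suspension figures are named by those two intervals: 9–8.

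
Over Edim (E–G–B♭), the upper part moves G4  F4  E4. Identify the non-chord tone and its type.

The harmony at that moment is E diminished triad (E, G, B♭); F4 is not a chord tone.
It is approached by step down from G4 and left by step down to E4.
Step in, step out in the same direction — a passing tone.

F4 is a passing tone.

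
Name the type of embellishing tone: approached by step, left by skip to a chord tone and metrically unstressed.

Escape tone.

Approach: by step. Departure: by leap. Metric position: weak.
Step in, leap out, from a weak position — an escape tone (échappée). (It is the mirror image of the appoggiatura, which leaps in and steps out on a strong beat.)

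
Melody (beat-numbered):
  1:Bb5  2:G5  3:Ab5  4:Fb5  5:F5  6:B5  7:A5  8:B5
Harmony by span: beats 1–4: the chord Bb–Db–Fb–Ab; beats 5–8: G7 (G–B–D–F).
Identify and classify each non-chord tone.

The harmony at that moment is Bb half-diminished seventh chord (Bb, Db, Fb, Ab); G5 is not a chord tone.
It is approached by leap down from Bb5 and left by step up to Ab5.
Leap in, step out — an appoggiatura.
The harmony at that moment is G dominant seventh chord (G, B, D, F); A5 is not a chord tone.
It is approached by step down from B5 and left by step up to B5.
Step away and step back to the same note — a neighbor tone (lower neighbor).

G5 (beat 2) — appoggiatura; A5 (beat 7) — neighbor tone.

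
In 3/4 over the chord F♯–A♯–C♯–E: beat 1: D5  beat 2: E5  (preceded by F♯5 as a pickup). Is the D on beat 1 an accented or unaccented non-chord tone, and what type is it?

The harmony at that moment is F♯ dominant seventh chord (F♯, A♯, C♯, E); D5 is not a chord tone.
It is approached by leap down from F♯5 and left by step up to E5.
Leap in, step out — an appoggiatura.
It falls on the downbeat, so it is accented.

Accented appoggiatura.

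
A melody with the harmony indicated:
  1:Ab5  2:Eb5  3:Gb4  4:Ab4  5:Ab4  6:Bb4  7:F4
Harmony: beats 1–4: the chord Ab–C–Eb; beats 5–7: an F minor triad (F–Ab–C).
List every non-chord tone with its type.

Gb4 (beat 3) — appoggiatura; Bb4 (beat 6) — escape tone.

The harmony at that moment is Ab major triad (Ab, C, Eb); Gb4 is not a chord tone.
It is approached by leap down from Eb5 and left by step up to Ab4.
Leap in, step out — an appoggiatura.
The harmony at that moment is F minor triad (F, Ab, C); Bb4 is not a chord tone.
It is approached by step up from Ab4 and left by leap down to F4.
Step in, leap out — an escape tone.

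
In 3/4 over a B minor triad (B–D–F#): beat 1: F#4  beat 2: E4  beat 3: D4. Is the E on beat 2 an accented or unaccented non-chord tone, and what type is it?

Unaccented passing tone.

The harmony at that moment is B minor triad (B, D, F#); E4 is not a chord tone.
It is approached by step down from F#4 and left by step down to D4.
Step in, step out in the same direction — a passing tone.
It falls on a weak beat, so it is unaccented.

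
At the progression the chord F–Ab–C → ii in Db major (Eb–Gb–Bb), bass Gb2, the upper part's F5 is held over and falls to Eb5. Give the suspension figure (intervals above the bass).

7–6 suspension.

At the second chord the bass is Gb2. The suspended F5 lies a seventh above the bass; after resolving down by step to Eb5, the interval above the bass becomes a sixth.
Suspension figures are named by those two intervals: 7–6.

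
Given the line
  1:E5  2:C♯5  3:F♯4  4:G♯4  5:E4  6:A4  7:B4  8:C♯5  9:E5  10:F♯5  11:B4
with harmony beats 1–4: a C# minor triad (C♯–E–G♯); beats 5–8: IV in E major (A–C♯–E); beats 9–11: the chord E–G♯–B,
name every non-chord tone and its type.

F♯4 (beat 3) — appoggiatura; B4 (beat 7) — passing tone; F♯5 (beat 10) — escape tone.

The harmony at that moment is C♯ minor triad (C♯, E, G♯); F♯4 is not a chord tone.
It is approached by leap down from C♯5 and left by step up to G♯4.
Leap in, step out — an appoggiatura.
The harmony at that moment is A major triad (A, C♯, E); B4 is not a chord tone.
It is approached by step up from A4 and left by step up to C♯5.
Step in, step out in the same direction — a passing tone.
The harmony at that moment is E major triad (E, G♯, B); F♯5 is not a chord tone.
It is approached by step up from E5 and left by leap down to B4.
Step in, leap out — an escape tone.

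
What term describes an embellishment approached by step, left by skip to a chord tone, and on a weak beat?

Escape tone.

Approach: by step. Departure: by leap. Metric position: weak.
Step in, leap out, from a weak position — an escape tone (échappée). (It is the mirror image of the appoggiatura, which leaps in and steps out on a strong beat.)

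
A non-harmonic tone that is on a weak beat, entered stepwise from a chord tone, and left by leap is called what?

Approach: by step. Departure: by leap. Metric position: weak.
Step in, leap out, from a weak position — an escape tone (échappée). (It is the mirror image of the appoggiatura, which leaps in and steps out on a strong beat.)

Escape tone.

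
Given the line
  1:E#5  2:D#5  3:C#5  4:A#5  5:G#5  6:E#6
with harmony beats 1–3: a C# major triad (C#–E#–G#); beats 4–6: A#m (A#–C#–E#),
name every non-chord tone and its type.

D#5 (beat 2) — passing tone; G#5 (beat 5) — escape tone.

The harmony at that moment is C# major triad (C#, E#, G#); D#5 is not a chord tone.
It is approached by step down from E#5 and left by step down to C#5.
Step in, step out in the same direction — a passing tone.
The harmony at that moment is A# minor triad (A#, C#, E#); G#5 is not a chord tone.
It is approached by step down from A#5 and left by leap up to E#6.
Step in, leap out — an escape tone.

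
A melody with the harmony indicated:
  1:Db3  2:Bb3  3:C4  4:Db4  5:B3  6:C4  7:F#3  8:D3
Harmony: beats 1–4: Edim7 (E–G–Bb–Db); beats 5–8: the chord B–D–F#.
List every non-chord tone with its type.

C4 (beat 3) — passing tone; C4 (beat 6) — escape tone.

The harmony at that moment is E diminished seventh chord (E, G, Bb, Db); C4 is not a chord tone.
It is approached by step up from Bb3 and left by step up to Db4.
Step in, step out in the same direction — a passing tone.
The harmony at that moment is B minor triad (B, D, F#); C4 is not a chord tone.
It is approached by step up from B3 and left by leap down to F#3.
Step in, leap out — an escape tone.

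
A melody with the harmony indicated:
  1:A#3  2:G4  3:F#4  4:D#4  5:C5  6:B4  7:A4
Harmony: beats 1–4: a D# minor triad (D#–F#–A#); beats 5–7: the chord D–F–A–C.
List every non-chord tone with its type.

The harmony at that moment is D# minor triad (D#, F#, A#); G4 is not a chord tone.
It is approached by leap up from A#3 and left by step down to F#4.
Leap in, step out — an appoggiatura.
The harmony at that moment is D minor seventh chord (D, F, A, C); B4 is not a chord tone.
It is approached by step down from C5 and left by step down to A4.
Step in, step out in the same direction — a passing tone.

G4 (beat 2) — appoggiatura; B4 (beat 6) — passing tone.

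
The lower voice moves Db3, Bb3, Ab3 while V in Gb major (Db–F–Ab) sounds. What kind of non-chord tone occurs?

The harmony at that moment is Db major triad (Db, F, Ab); Bb3 is not a chord tone.
It is approached by leap up from Db3 and left by step down to Ab3.
Leap in, step out — an appoggiatura.

Bb3 is an appoggiatura.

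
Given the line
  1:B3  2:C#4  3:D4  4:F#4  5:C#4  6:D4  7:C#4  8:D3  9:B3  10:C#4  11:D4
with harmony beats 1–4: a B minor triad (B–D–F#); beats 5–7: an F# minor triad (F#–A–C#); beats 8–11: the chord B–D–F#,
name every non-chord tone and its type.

C#4 (beat 2) — passing tone; D4 (beat 6) — neighbor tone; C#4 (beat 10) — passing tone.

The harmony at that moment is B minor triad (B, D, F#); C#4 is not a chord tone.
It is approached by step up from B3 and left by step up to D4.
Step in, step out in the same direction — a passing tone.
The harmony at that moment is F# minor triad (F#, A, C#); D4 is not a chord tone.
It is approached by step up from C#4 and left by step down to C#4.
Step away and step back to the same note — a neighbor tone (upper neighbor).
The harmony at that moment is B minor triad (B, D, F#); C#4 is not a chord tone.
It is approached by step up from B3 and left by step up to D4.
Step in, step out in the same direction — a passing tone.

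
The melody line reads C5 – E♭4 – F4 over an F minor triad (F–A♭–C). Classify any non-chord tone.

The harmony at that moment is F minor triad (F, A♭, C); E♭4 is not a chord tone.
It is approached by leap down from C5 and left by step up to F4.
Leap in, step out — an appoggiatura.

E♭4 is an appoggiatura.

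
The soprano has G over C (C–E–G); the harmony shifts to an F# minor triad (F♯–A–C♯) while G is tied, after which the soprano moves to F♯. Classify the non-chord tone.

G is a suspension.

The harmony at that moment is F♯ minor triad (F♯, A, C♯); G is not a chord tone.
It is held over (the same pitch as the preceding G) and left by step down to F♯.
Held over from the previous chord and resolving down by step — a suspension.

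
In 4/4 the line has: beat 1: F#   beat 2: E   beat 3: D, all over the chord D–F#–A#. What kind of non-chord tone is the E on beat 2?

The harmony at that moment is D augmented triad (D, F#, A#); E is not a chord tone.
It is approached by step down from F# and left by step down to D.
Step in, step out in the same direction — a passing tone.

Passing tone.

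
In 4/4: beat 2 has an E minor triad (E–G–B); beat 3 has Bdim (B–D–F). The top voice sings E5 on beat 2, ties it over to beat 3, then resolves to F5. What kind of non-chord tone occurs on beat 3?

Retardation.

The harmony at that moment is B diminished triad (B, D, F); E5 is not a chord tone.
It is held over (the same pitch as the preceding E5) and left by step up to F5.
Held over from the previous chord and resolving up by step — a retardation.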